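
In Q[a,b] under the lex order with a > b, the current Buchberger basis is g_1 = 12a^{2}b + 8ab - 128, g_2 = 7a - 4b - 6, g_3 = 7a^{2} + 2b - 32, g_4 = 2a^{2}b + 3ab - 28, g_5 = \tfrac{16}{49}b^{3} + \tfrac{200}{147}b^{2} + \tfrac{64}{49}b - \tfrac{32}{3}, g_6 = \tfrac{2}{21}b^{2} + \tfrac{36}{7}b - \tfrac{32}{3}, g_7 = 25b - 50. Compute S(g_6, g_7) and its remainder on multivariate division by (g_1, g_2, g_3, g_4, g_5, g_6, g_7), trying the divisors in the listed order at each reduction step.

S(g_6, g_7) = 56b - 112; remainder on division = 0.

lcm(LM(g_6), LM(g_7)) = b^{2}.
S = (lcm/LT(g_6))·g_6 − (lcm/LT(g_7))·g_7 = 56b - 112.
Reduce S modulo (g_1, g_2, g_3, g_4, g_5, g_6, g_7) in that order:
  leading term b: subtract (\tfrac{56}{25})·g_7 from 56b - 112 → 0
The remainder is 0, so this S-polynomial contributes no new basis element.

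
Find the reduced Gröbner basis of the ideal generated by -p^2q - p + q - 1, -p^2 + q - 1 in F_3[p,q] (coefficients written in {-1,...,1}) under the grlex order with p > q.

f_1 = -p^2q - p + q - 1, LT = p^2q.
f_2 = -p^2 + q - 1, LT = p^2.

S(f_1,f_2): lcm = p^2q. S = q^2 + p + q + 1.
  reduce S modulo (f_1, f_2):
  remainder q^2 + p + q + 1 ≠ 0; add g_3 = q^2 + p + q + 1 to the basis.

The other S-polynomials (S(f_1,g_3), S(f_2,g_3)) all reduce to 0 modulo the current basis, so we have a Gröbner basis.
Inter-reduce: drop elements whose leading term is divisible by another's, tail-reduce, and make monic.

G = {p^2 - q + 1, q^2 + p + q + 1}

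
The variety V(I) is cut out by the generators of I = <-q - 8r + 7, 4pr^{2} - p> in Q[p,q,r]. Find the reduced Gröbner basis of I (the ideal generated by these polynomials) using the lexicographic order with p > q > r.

f_1 = -q - 8r + 7, LT = q.
f_2 = 4pr^{2} - p, LT = pr^{2}.

S(f_1,f_2): leading monomials are coprime, so the S-polynomial reduces to 0 (Buchberger's first criterion).
Every S-polynomial of the final basis reduces to 0, so we have a Gröbner basis.

G = {pr^{2} - \tfrac{1}{4}p, q + 8r - 7}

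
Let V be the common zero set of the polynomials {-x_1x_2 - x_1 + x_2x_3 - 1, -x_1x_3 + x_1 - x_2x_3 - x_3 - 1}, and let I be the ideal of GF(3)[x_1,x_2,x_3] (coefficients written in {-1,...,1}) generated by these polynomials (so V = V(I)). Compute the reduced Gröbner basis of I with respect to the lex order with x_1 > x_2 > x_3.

G = {x_1x_2 + x_1 - x_2x_3 + 1, x_1x_3 - x_1 + x_2x_3 + x_3 + 1, x_2^2x_3 + x_2x_3^2 + x_2x_3 + x_2 - 1}

f_1 = -x_1x_2 - x_1 + x_2x_3 - 1, LT = x_1x_2.
f_2 = -x_1x_3 + x_1 - x_2x_3 - x_3 - 1, LT = x_1x_3.

S(f_1,f_2): lcm = x_1x_2x_3. S = x_1x_2 + x_1x_3 - x_2^2x_3 - x_2x_3^2 - x_2x_3 - x_2 + x_3.
  leading term x_1x_2: subtract (-1)·f_1 from x_1x_2 + x_1x_3 - x_2^2x_3 - x_2x_3^2 - x_2x_3 - x_2 + x_3 → x_1x_3 - x_1 - x_2^2x_3 - x_2x_3^2 - x_2 + x_3 - 1
  leading term x_1x_3: subtract (-1)·f_2 from x_1x_3 - x_1 - x_2^2x_3 - x_2x_3^2 - x_2 + x_3 - 1 → -x_2^2x_3 - x_2x_3^2 - x_2x_3 - x_2 + 1
  leading term x_2^2x_3: no divisor's leading term divides it; move -x_2^2x_3 to the remainder.
  leading term x_2x_3^2: no divisor's leading term divides it; move -x_2x_3^2 to the remainder.
  leading term x_2x_3: no divisor's leading term divides it; move -x_2x_3 to the remainder.
  leading term x_2: no divisor's leading term divides it; move -x_2 to the remainder.
  leading term 1: no divisor's leading term divides it; move 1 to the remainder.
  remainder -x_2^2x_3 - x_2x_3^2 - x_2x_3 - x_2 + 1 ≠ 0; add g_3 = -x_2^2x_3 - x_2x_3^2 - x_2x_3 - x_2 + 1 to the basis.

The other S-polynomials (S(f_1,g_3), S(f_2,g_3)) all reduce to 0 modulo the current basis, so we have a Gröbner basis.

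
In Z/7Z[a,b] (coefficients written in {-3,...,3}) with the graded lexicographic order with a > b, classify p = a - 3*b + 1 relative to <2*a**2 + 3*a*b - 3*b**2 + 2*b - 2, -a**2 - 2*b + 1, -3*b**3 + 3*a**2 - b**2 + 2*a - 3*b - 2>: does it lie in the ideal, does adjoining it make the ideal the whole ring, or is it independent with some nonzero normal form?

First compute the reduced Gröbner basis of I by Buchberger's algorithm.
f_1 = 2*a**2 + 3*a*b - 3*b**2 + 2*b - 2, LT = a**2.
f_2 = -a**2 - 2*b + 1, LT = a**2.
f_3 = -3*b**3 + 3*a**2 - b**2 + 2*a - 3*b - 2, LT = b**3.

S(f_1,f_2): lcm = a**2. S = -2*a*b + 2*b**2 - b.
  leading term a*b: no divisor's leading term divides it; move -2*a*b to the remainder.
  leading term b**2: no divisor's leading term divides it; move 2*b**2 to the remainder.
  leading term b: no divisor's leading term divides it; move -b to the remainder.
  remainder -2*a*b + 2*b**2 - b ≠ 0; add h_4 = -2*a*b + 2*b**2 - b to the basis.

S(f_1,h_4): lcm = a**2*b. S = -a*b**2 + 2*b**3 + 3*a*b + b**2 - b.
  leading term a*b**2: subtract (-3*b)·h_4 from -a*b**2 + 2*b**3 + 3*a*b + b**2 - b → b**3 + 3*a*b - 2*b**2 - b
  leading term b**3: subtract (2)·f_3 from b**3 + 3*a*b - 2*b**2 - b → a**2 + 3*a*b + 3*a - 2*b - 3
  leading term a**2: subtract (-3)·f_1 from a**2 + 3*a*b + 3*a - 2*b - 3 → -2*a*b - 2*b**2 + 3*a - 3*b - 2
  leading term a*b: subtract (1)·h_4 from -2*a*b - 2*b**2 + 3*a - 3*b - 2 → 3*b**2 + 3*a - 2*b - 2
  leading term b**2: no divisor's leading term divides it; move 3*b**2 to the remainder.
  leading term a: no divisor's leading term divides it; move 3*a to the remainder.
  leading term b: no divisor's leading term divides it; move -2*b to the remainder.
  leading term 1: no divisor's leading term divides it; move -2 to the remainder.
  remainder 3*b**2 + 3*a - 2*b - 2 ≠ 0; add h_5 = 3*b**2 + 3*a - 2*b - 2 to the basis.

S(f_3,h_4): lcm = a*b**3. S = b**4 - a**3 - 2*a*b**2 + 3*b**3 - 3*a**2 + a*b + 3*a.
  leading term b**4: subtract (2*b)·f_3 from b**4 - a**3 - 2*a*b**2 + 3*b**3 - 3*a**2 + a*b + 3*a → -a**3 + a**2*b - 2*a*b**2 - 2*b**3 - 3*a**2 - 3*a*b - b**2 + 3*a - 3*b
  leading term a**3: subtract (3*a)·f_1 from -a**3 + a**2*b - 2*a*b**2 - 2*b**3 - 3*a**2 - 3*a*b - b**2 + 3*a - 3*b → -a**2*b - 2*b**3 - 3*a**2 - 2*a*b - b**2 + 2*a - 3*b
  leading term a**2*b: subtract (3*b)·f_1 from -a**2*b - 2*b**3 - 3*a**2 - 2*a*b - b**2 + 2*a - 3*b → -2*a*b**2 - 3*a**2 - 2*a*b + 2*a + 3*b
  leading term a*b**2: subtract (b)·h_4 from -2*a*b**2 - 3*a**2 - 2*a*b + 2*a + 3*b → -2*b**3 - 3*a**2 - 2*a*b + b**2 + 2*a + 3*b
  leading term b**3: subtract (3)·f_3 from -2*b**3 - 3*a**2 - 2*a*b + b**2 + 2*a + 3*b → 2*a**2 - 2*a*b - 3*b**2 + 3*a - 2*b - 1
  leading term a**2: subtract (1)·f_1 from 2*a**2 - 2*a*b - 3*b**2 + 3*a - 2*b - 1 → 2*a*b + 3*a + 3*b + 1
  leading term a*b: subtract (-1)·h_4 from 2*a*b + 3*a + 3*b + 1 → 2*b**2 + 3*a + 2*b + 1
  leading term b**2: subtract (3)·h_5 from 2*b**2 + 3*a + 2*b + 1 → a + b
  leading term a: no divisor's leading term divides it; move a to the remainder.
  leading term b: no divisor's leading term divides it; move b to the remainder.
  remainder a + b ≠ 0; add h_6 = a + b to the basis.

S(f_3,h_5): lcm = b**3. S = -a**2 - a*b + b**2 - 3*a - 3*b + 3.
  leading term a**2: subtract (3)·f_1 from -a**2 - a*b + b**2 - 3*a - 3*b + 3 → -3*a*b + 3*b**2 - 3*a - 2*b + 2
  leading term a*b: subtract (-2)·h_4 from -3*a*b + 3*b**2 - 3*a - 2*b + 2 → -3*a + 3*b + 2
  leading term a: subtract (-3)·h_6 from -3*a + 3*b + 2 → -b + 2
  leading term b: no divisor's leading term divides it; move -b to the remainder.
  leading term 1: no divisor's leading term divides it; move 2 to the remainder.
  remainder -b + 2 ≠ 0; add h_7 = -b + 2 to the basis.

The other S-polynomials (S(f_1,f_3), S(f_2,f_3), S(f_2,h_4), S(f_1,h_5), S(f_2,h_5), S(h_4,h_5), S(f_1,h_6), S(f_2,h_6), S(f_3,h_6), S(h_4,h_6), S(h_5,h_6), S(f_1,h_7), S(f_2,h_7), S(f_3,h_7), S(h_4,h_7), S(h_5,h_7), S(h_6,h_7)) all reduce to 0 modulo the current basis, so we have a Gröbner basis.
Inter-reduce: drop elements whose leading term is divisible by another's, tail-reduce, and make monic.
Reduced Gröbner basis: {a + 2, b - 2}.
Label its elements g_1 = a + 2, g_2 = b - 2.

Reduce p = a - 3*b + 1 modulo G:
  leading term a: subtract (1)·g_1 from a - 3*b + 1 → -3*b - 1
  leading term b: subtract (-3)·g_2 from -3*b - 1 → 0
  normal form = 0.
Since the normal form is 0, p ∈ I.

a - 3*b + 1 lies in I (it reduces to 0).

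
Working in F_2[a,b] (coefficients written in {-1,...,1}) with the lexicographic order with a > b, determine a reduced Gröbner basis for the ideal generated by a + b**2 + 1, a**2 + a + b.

f_1 = a + b**2 + 1, LT = a.
f_2 = a**2 + a + b, LT = a**2.

S(f_1,f_2): lcm = a**2. S = a*b**2 + b.
  leading term a*b**2: subtract (b**2)·f_1 from a*b**2 + b → b**4 + b**2 + b
  leading term b**4: no divisor's leading term divides it; move b**4 to the remainder.
  leading term b**2: no divisor's leading term divides it; move b**2 to the remainder.
  leading term b: no divisor's leading term divides it; move b to the remainder.
  remainder b**4 + b**2 + b ≠ 0; add g_3 = b**4 + b**2 + b to the basis.

The other S-polynomials (S(f_1,g_3), S(f_2,g_3)) all reduce to 0 modulo the current basis, so we have a Gröbner basis.
Inter-reduce: drop elements whose leading term is divisible by another's, tail-reduce, and make monic.

G = {a + b**2 + 1, b**4 + b**2 + b}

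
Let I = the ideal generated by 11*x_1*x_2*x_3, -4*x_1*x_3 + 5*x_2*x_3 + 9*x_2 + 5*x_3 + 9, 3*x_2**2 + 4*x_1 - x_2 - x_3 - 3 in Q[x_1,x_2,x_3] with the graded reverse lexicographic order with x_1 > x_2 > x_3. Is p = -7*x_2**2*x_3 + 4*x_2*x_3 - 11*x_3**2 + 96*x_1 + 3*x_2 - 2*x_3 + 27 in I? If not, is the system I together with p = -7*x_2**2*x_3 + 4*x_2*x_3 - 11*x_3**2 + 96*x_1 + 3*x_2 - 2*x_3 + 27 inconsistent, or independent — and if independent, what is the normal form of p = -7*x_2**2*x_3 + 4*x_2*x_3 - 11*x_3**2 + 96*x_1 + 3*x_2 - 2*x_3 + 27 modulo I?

First compute the reduced Gröbner basis of I by Buchberger's algorithm.
f_1 = 11*x_1*x_2*x_3, LT = x_1*x_2*x_3.
f_2 = -4*x_1*x_3 + 5*x_2*x_3 + 9*x_2 + 5*x_3 + 9, LT = x_1*x_3.
f_3 = 3*x_2**2 + 4*x_1 - x_2 - x_3 - 3, LT = x_2**2.

S(f_1,f_2): lcm = x_1*x_2*x_3. S = 5/4*x_2**2*x_3 + 9/4*x_2**2 + 5/4*x_2*x_3 + 9/4*x_2.
  reduce S modulo (f_1, f_2, f_3):
  remainder -5/12*x_2*x_3 + 5/12*x_3**2 - 3*x_1 - 3/4*x_2 - 1/12*x_3 - 3/2 ≠ 0; add h_4 = -5/12*x_2*x_3 + 5/12*x_3**2 - 3*x_1 - 3/4*x_2 - 1/12*x_3 - 3/2 to the basis.

S(f_1,f_3): lcm = x_1*x_2**2*x_3. S = -4/3*x_1**2*x_3 + 1/3*x_1*x_2*x_3 + 1/3*x_1*x_3**2 + x_1*x_3.
  reduce S modulo (f_1, f_2, f_3, h_4):
  remainder 5/12*x_3**3 - 3*x_1*x_2 - 17/4*x_3**2 + 30*x_1 - 53/12*x_3 + 33/4 ≠ 0; add h_5 = 5/12*x_3**3 - 3*x_1*x_2 - 17/4*x_3**2 + 30*x_1 - 53/12*x_3 + 33/4 to the basis.

S(f_1,h_4): lcm = x_1*x_2*x_3. S = x_1*x_3**2 - 36/5*x_1**2 - 9/5*x_1*x_2 - 1/5*x_1*x_3 - 18/5*x_1.
  reduce S modulo (f_1, f_2, f_3, h_4, h_5):
  remainder -36/5*x_1**2 + 36/5*x_1*x_2 + 9/4*x_3**2 - 54/5*x_1 + 9/5*x_3 - 81/20 ≠ 0; add h_6 = -36/5*x_1**2 + 36/5*x_1*x_2 + 9/4*x_3**2 - 54/5*x_1 + 9/5*x_3 - 81/20 to the basis.

The other S-polynomials (S(f_2,f_3), S(f_2,h_4), S(f_3,h_4), S(f_1,h_5), S(f_2,h_5), S(f_3,h_5), S(h_4,h_5), S(f_1,h_6), S(f_2,h_6), S(f_3,h_6), S(h_4,h_6), S(h_5,h_6)) all reduce to 0 modulo the current basis, so we have a Gröbner basis.
Inter-reduce: drop elements whose leading term is divisible by another's, tail-reduce, and make monic.
Reduced Gröbner basis: {x_3**3 - 36/5*x_1*x_2 - 51/5*x_3**2 + 72*x_1 - 53/5*x_3 + 99/5, x_1**2 - x_1*x_2 - 5/16*x_3**2 + 3/2*x_1 - 1/4*x_3 + 9/16, x_2**2 + 4/3*x_1 - 1/3*x_2 - 1/3*x_3 - 1, x_1*x_3 - 5/4*x_3**2 + 9*x_1 - x_3 + 9/4, x_2*x_3 - x_3**2 + 36/5*x_1 + 9/5*x_2 + 1/5*x_3 + 18/5}.
Label its elements g_1 = x_3**3 - 36/5*x_1*x_2 - 51/5*x_3**2 + 72*x_1 - 53/5*x_3 + 99/5, g_2 = x_1**2 - x_1*x_2 - 5/16*x_3**2 + 3/2*x_1 - 1/4*x_3 + 9/16, g_3 = x_2**2 + 4/3*x_1 - 1/3*x_2 - 1/3*x_3 - 1, g_4 = x_1*x_3 - 5/4*x_3**2 + 9*x_1 - x_3 + 9/4, g_5 = x_2*x_3 - x_3**2 + 36/5*x_1 + 9/5*x_2 + 1/5*x_3 + 18/5.

Reduce p = -7*x_2**2*x_3 + 4*x_2*x_3 - 11*x_3**2 + 96*x_1 + 3*x_2 - 2*x_3 + 27 modulo G:
  leading term x_2**2*x_3: subtract (-7*x_3)·g_3 from -7*x_2**2*x_3 + 4*x_2*x_3 - 11*x_3**2 + 96*x_1 + 3*x_2 - 2*x_3 + 27 → 28/3*x_1*x_3 + 5/3*x_2*x_3 - 40/3*x_3**2 + 96*x_1 + 3*x_2 - 9*x_3 + 27
  leading term x_1*x_3: subtract (28/3)·g_4 from 28/3*x_1*x_3 + 5/3*x_2*x_3 - 40/3*x_3**2 + 96*x_1 + 3*x_2 - 9*x_3 + 27 → 5/3*x_2*x_3 - 5/3*x_3**2 + 12*x_1 + 3*x_2 + 1/3*x_3 + 6
  leading term x_2*x_3: subtract (5/3)·g_5 from 5/3*x_2*x_3 - 5/3*x_3**2 + 12*x_1 + 3*x_2 + 1/3*x_3 + 6 → 0
  normal form = 0.
Since the normal form is 0, p ∈ I.

-7*x_2**2*x_3 + 4*x_2*x_3 - 11*x_3**2 + 96*x_1 + 3*x_2 - 2*x_3 + 27 lies in I (it reduces to 0).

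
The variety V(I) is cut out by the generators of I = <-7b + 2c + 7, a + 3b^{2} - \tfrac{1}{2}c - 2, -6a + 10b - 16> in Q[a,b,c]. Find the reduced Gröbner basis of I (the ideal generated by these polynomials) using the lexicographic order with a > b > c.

f_1 = -7b + 2c + 7, LT = b.
f_2 = a + 3b^{2} - \tfrac{1}{2}c - 2, LT = a.
f_3 = -6a + 10b - 16, LT = a.

S(f_2,f_3): lcm = a. S = 3b^{2} + \tfrac{5}{3}b - \tfrac{1}{2}c - \tfrac{14}{3}.
  leading term b^{2}: subtract (-\tfrac{3}{7}b)·f_1 from 3b^{2} + \tfrac{5}{3}b - \tfrac{1}{2}c - \tfrac{14}{3} → \tfrac{6}{7}bc + \tfrac{14}{3}b - \tfrac{1}{2}c - \tfrac{14}{3}
  leading term bc: subtract (-\tfrac{6}{49}c)·f_1 from \tfrac{6}{7}bc + \tfrac{14}{3}b - \tfrac{1}{2}c - \tfrac{14}{3} → \tfrac{14}{3}b + \tfrac{12}{49}c^{2} + \tfrac{5}{14}c - \tfrac{14}{3}
  leading term b: subtract (-\tfrac{2}{3})·f_1 from \tfrac{14}{3}b + \tfrac{12}{49}c^{2} + \tfrac{5}{14}c - \tfrac{14}{3} → \tfrac{12}{49}c^{2} + \tfrac{71}{42}c
  leading term c^{2}: no divisor's leading term divides it; move \tfrac{12}{49}c^{2} to the remainder.
  leading term c: no divisor's leading term divides it; move \tfrac{71}{42}c to the remainder.
  remainder \tfrac{12}{49}c^{2} + \tfrac{71}{42}c ≠ 0; add g_4 = \tfrac{12}{49}c^{2} + \tfrac{71}{42}c to the basis.

The other S-polynomials (S(f_1,f_2), S(f_1,f_3), S(f_1,g_4), S(f_2,g_4), S(f_3,g_4)) all reduce to 0 modulo the current basis, so we have a Gröbner basis.
Inter-reduce: drop elements whose leading term is divisible by another's, tail-reduce, and make monic.

G = {a - \tfrac{10}{21}c + 1, b - \tfrac{2}{7}c - 1, c^{2} + \tfrac{497}{72}c}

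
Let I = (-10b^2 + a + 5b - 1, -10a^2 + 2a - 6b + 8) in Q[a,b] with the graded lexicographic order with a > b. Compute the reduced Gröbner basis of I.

G = {a^2 - 1/5a + 3/5b - 4/5, b^2 - 1/10a - 1/2b + 1/10}

f_1 = -10b^2 + a + 5b - 1, LT = b^2.
f_2 = -10a^2 + 2a - 6b + 8, LT = a^2.

The S-polynomials (S(f_1,f_2)) all reduce to 0 modulo the current basis, so we have a Gröbner basis.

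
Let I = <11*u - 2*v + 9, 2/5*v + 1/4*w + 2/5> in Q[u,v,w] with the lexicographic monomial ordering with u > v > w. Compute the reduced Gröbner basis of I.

G = {u + 5/44*w + 1, v + 5/8*w + 1}

f_1 = 11*u - 2*v + 9, LT = u.
f_2 = 2/5*v + 1/4*w + 2/5, LT = v.

The S-polynomials (S(f_1,f_2)) all reduce to 0 modulo the current basis, so we have a Gröbner basis.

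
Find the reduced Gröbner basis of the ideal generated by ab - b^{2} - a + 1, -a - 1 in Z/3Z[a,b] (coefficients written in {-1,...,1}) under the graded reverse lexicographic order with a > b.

f_1 = ab - b^{2} - a + 1, LT = ab.
f_2 = -a - 1, LT = a.

S(f_1,f_2): lcm = ab. S = -b^{2} - a - b + 1.
  leading term b^{2}: no divisor's leading term divides it; move -b^{2} to the remainder.
  leading term a: subtract (1)·f_2 from -a - b + 1 → -b - 1
  leading term b: no divisor's leading term divides it; move -b to the remainder.
  leading term 1: no divisor's leading term divides it; move -1 to the remainder.
  remainder -b^{2} - b - 1 ≠ 0; add g_3 = -b^{2} - b - 1 to the basis.

S(f_1,g_3): lcm = ab^{2}. S = -b^{3} + ab - a + b.
  leading term b^{3}: subtract (b)·g_3 from -b^{3} + ab - a + b → ab + b^{2} - a - b
  leading term ab: subtract (1)·f_1 from ab + b^{2} - a - b → -b^{2} - b - 1
  leading term b^{2}: subtract (1)·g_3 from -b^{2} - b - 1 → 0
  remainder 0.

S(f_2,g_3): leading monomials are coprime, so the S-polynomial reduces to 0 (Buchberger's first criterion).
Every S-polynomial of the final basis reduces to 0, so we have a Gröbner basis.
Inter-reduce: drop elements whose leading term is divisible by another's, tail-reduce, and make monic.

G = {b^{2} + b + 1, a + 1}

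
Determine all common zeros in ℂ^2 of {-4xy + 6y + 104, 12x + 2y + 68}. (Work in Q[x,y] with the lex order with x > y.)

{(5/6, -39), (-5, -4)}

Compute a lex Gröbner basis by Buchberger's algorithm.
f_1 = -4xy + 6y + 104, LT = xy.
f_2 = 12x + 2y + 68, LT = x.

S(f_1,f_2): lcm = xy. S = -1/6y^2 - 43/6y - 26.
  reduce S modulo (f_1, f_2):
  remainder -1/6y^2 - 43/6y - 26 ≠ 0; add h_3 = -1/6y^2 - 43/6y - 26 to the basis.

The other S-polynomials (S(f_1,h_3), S(f_2,h_3)) all reduce to 0 modulo the current basis, so we have a Gröbner basis.
Inter-reduce: drop elements whose leading term is divisible by another's, tail-reduce, and make monic.
Reduced Gröbner basis: {x + 1/6y + 17/3, y^2 + 43y + 156}.

Elimination: the polynomial y^2 + 43y + 156 lies in the elimination ideal for y, so y ∈ {-39, -4}. For each such y, the remaining basis elements (now univariate) give the rest of the solution.
  y = -39: the earlier basis element becomes x - 5/6 = 0, giving x = 5/6 — point (5/6, -39).
  y = -4: the earlier basis element becomes x + 5 = 0, giving x = -5 — point (-5, -4).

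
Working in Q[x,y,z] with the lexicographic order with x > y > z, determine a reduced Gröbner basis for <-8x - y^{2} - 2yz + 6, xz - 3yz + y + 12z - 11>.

G = {x + \tfrac{1}{8}y^{2} + \tfrac{1}{4}yz - \tfrac{3}{4}, y^{2}z + 2yz^{2} + 24yz - 8y - 102z + 88}

f_1 = -8x - y^{2} - 2yz + 6, LT = x.
f_2 = xz - 3yz + y + 12z - 11, LT = xz.

S(f_1,f_2): lcm = xz. S = \tfrac{1}{8}y^{2}z + \tfrac{1}{4}yz^{2} + 3yz - y - \tfrac{51}{4}z + 11.
  leading term y^{2}z: no divisor's leading term divides it; move \tfrac{1}{8}y^{2}z to the remainder.
  leading term yz^{2}: no divisor's leading term divides it; move \tfrac{1}{4}yz^{2} to the remainder.
  leading term yz: no divisor's leading term divides it; move 3yz to the remainder.
  leading term y: no divisor's leading term divides it; move -y to the remainder.
  leading term z: no divisor's leading term divides it; move -\tfrac{51}{4}z to the remainder.
  leading term 1: no divisor's leading term divides it; move 11 to the remainder.
  remainder \tfrac{1}{8}y^{2}z + \tfrac{1}{4}yz^{2} + 3yz - y - \tfrac{51}{4}z + 11 ≠ 0; add g_3 = \tfrac{1}{8}y^{2}z + \tfrac{1}{4}yz^{2} + 3yz - y - \tfrac{51}{4}z + 11 to the basis.

S(f_1,g_3): leading monomials are coprime, so the S-polynomial reduces to 0 (Buchberger's first criterion).
S(f_2,g_3): lcm = xy^{2}z. S = -2xyz^{2} - 24xyz + 8xy + 102xz - 88x - 3y^{3}z + y^{3} + 12y^{2}z - 11y^{2}.
  leading term xyz^{2}: subtract (\tfrac{1}{4}yz^{2})·f_1 from -2xyz^{2} - 24xyz + 8xy + 102xz - 88x - 3y^{3}z + y^{3} + 12y^{2}z - 11y^{2} → -24xyz + 8xy + 102xz - 88x + \tfrac{1}{4}y^{3}z^{2} - 3y^{3}z + y^{3} + \tfrac{1}{2}y^{2}z^{3} + 12y^{2}z - 11y^{2} - \tfrac{3}{2}yz^{2}
  leading term xyz: subtract (3yz)·f_1 from -24xyz + 8xy + 102xz - 88x + \tfrac{1}{4}y^{3}z^{2} - 3y^{3}z + y^{3} + \tfrac{1}{2}y^{2}z^{3} + 12y^{2}z - 11y^{2} - \tfrac{3}{2}yz^{2} → 8xy + 102xz - 88x + \tfrac{1}{4}y^{3}z^{2} + y^{3} + \tfrac{1}{2}y^{2}z^{3} + 6y^{2}z^{2} + 12y^{2}z - 11y^{2} - \tfrac{3}{2}yz^{2} - 18yz
  leading term xy: subtract (-y)·f_1 from 8xy + 102xz - 88x + \tfrac{1}{4}y^{3}z^{2} + y^{3} + \tfrac{1}{2}y^{2}z^{3} + 6y^{2}z^{2} + 12y^{2}z - 11y^{2} - \tfrac{3}{2}yz^{2} - 18yz → 102xz - 88x + \tfrac{1}{4}y^{3}z^{2} + \tfrac{1}{2}y^{2}z^{3} + 6y^{2}z^{2} + 10y^{2}z - 11y^{2} - \tfrac{3}{2}yz^{2} - 18yz + 6y
  leading term xz: subtract (-\tfrac{51}{4}z)·f_1 from 102xz - 88x + \tfrac{1}{4}y^{3}z^{2} + \tfrac{1}{2}y^{2}z^{3} + 6y^{2}z^{2} + 10y^{2}z - 11y^{2} - \tfrac{3}{2}yz^{2} - 18yz + 6y → -88x + \tfrac{1}{4}y^{3}z^{2} + \tfrac{1}{2}y^{2}z^{3} + 6y^{2}z^{2} - \tfrac{11}{4}y^{2}z - 11y^{2} - 27yz^{2} - 18yz + 6y + \tfrac{153}{2}z
  leading term x: subtract (11)·f_1 from -88x + \tfrac{1}{4}y^{3}z^{2} + \tfrac{1}{2}y^{2}z^{3} + 6y^{2}z^{2} - \tfrac{11}{4}y^{2}z - 11y^{2} - 27yz^{2} - 18yz + 6y + \tfrac{153}{2}z → \tfrac{1}{4}y^{3}z^{2} + \tfrac{1}{2}y^{2}z^{3} + 6y^{2}z^{2} - \tfrac{11}{4}y^{2}z - 27yz^{2} + 4yz + 6y + \tfrac{153}{2}z - 66
  leading term y^{3}z^{2}: subtract (2yz)·g_3 from \tfrac{1}{4}y^{3}z^{2} + \tfrac{1}{2}y^{2}z^{3} + 6y^{2}z^{2} - \tfrac{11}{4}y^{2}z - 27yz^{2} + 4yz + 6y + \tfrac{153}{2}z - 66 → -\tfrac{3}{4}y^{2}z - \tfrac{3}{2}yz^{2} - 18yz + 6y + \tfrac{153}{2}z - 66
  leading term y^{2}z: subtract (-6)·g_3 from -\tfrac{3}{4}y^{2}z - \tfrac{3}{2}yz^{2} - 18yz + 6y + \tfrac{153}{2}z - 66 → 0
  remainder 0.

Every S-polynomial of the final basis reduces to 0, so we have a Gröbner basis.
Inter-reduce: drop elements whose leading term is divisible by another's, tail-reduce, and make monic.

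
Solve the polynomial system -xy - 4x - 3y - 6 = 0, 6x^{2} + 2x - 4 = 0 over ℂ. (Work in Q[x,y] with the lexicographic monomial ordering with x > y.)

Compute a lex Gröbner basis by Buchberger's algorithm.
f_1 = -xy - 4x - 3y - 6, LT = xy.
f_2 = 6x^{2} + 2x - 4, LT = x^{2}.

S(f_1,f_2): lcm = x^{2}y. S = 4x^{2} + \tfrac{8}{3}xy + 6x + \tfrac{2}{3}y.
  reduce S modulo (f_1, f_2):
  remainder -6x - \tfrac{22}{3}y - \tfrac{40}{3} ≠ 0; add h_3 = -6x - \tfrac{22}{3}y - \tfrac{40}{3} to the basis.

S(f_1,h_3): lcm = xy. S = 4x - \tfrac{11}{9}y^{2} + \tfrac{7}{9}y + 6.
  reduce S modulo (f_1, f_2, h_3):
  remainder -\tfrac{11}{9}y^{2} - \tfrac{37}{9}y - \tfrac{26}{9} ≠ 0; add h_4 = -\tfrac{11}{9}y^{2} - \tfrac{37}{9}y - \tfrac{26}{9} to the basis.

The other S-polynomials (S(f_2,h_3), S(f_1,h_4), S(f_2,h_4), S(h_3,h_4)) all reduce to 0 modulo the current basis, so we have a Gröbner basis.
Inter-reduce: drop elements whose leading term is divisible by another's, tail-reduce, and make monic.
Reduced Gröbner basis: {x + \tfrac{11}{9}y + \tfrac{20}{9}, y^{2} + \tfrac{37}{11}y + \tfrac{26}{11}}.

Elimination: the polynomial y^{2} + \tfrac{37}{11}y + \tfrac{26}{11} lies in the elimination ideal for y, so y ∈ {-26/11, -1}. For each such y, the remaining basis elements (now univariate) give the rest of the solution.
  y = -26/11: the earlier basis element becomes x - \tfrac{2}{3} = 0, giving x = 2/3 — point (2/3, -26/11).
  y = -1: the earlier basis element becomes x + 1 = 0, giving x = -1 — point (-1, -1).

{(2/3, -26/11), (-1, -1)}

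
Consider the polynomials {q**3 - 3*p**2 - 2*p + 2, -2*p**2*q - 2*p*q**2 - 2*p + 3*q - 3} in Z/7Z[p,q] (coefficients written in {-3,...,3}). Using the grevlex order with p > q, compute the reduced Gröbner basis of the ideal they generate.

f_1 = q**3 - 3*p**2 - 2*p + 2, LT = q**3.
f_2 = -2*p**2*q - 2*p*q**2 - 2*p + 3*q - 3, LT = p**2*q.

S(f_1,f_2): lcm = p**2*q**3. S = -p*q**4 - 3*p**4 - 2*p**3 - p*q**2 - 2*q**3 + 2*p**2 + 2*q**2.
  reduce S modulo (f_1, f_2):
  remainder -3*p**4 + 3*p**3 + p*q**2 - 2*p*q + 3*q**2 - 2*p + 3*q ≠ 0; add g_3 = -3*p**4 + 3*p**3 + p*q**2 - 2*p*q + 3*q**2 - 2*p + 3*q to the basis.

The other S-polynomials (S(f_1,g_3), S(f_2,g_3)) all reduce to 0 modulo the current basis, so we have a Gröbner basis.

G = {p**4 - p**3 + 2*p*q**2 + 3*p*q - q**2 + 3*p - q, p**2*q + p*q**2 + p + 2*q - 2, q**3 - 3*p**2 - 2*p + 2}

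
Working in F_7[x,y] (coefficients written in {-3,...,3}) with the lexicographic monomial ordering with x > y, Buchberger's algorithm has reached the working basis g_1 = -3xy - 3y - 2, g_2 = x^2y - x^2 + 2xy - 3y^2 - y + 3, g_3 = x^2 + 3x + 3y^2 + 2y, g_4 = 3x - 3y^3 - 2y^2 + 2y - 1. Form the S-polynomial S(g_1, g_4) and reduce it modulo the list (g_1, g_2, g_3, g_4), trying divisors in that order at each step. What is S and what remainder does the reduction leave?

S(g_1, g_4) = y^4 + 3y^3 - 3y^2 - y + 3; remainder on division = y^4 + 3y^3 - 3y^2 - y + 3.

lcm(LM(g_1), LM(g_4)) = xy.
S = (lcm/LT(g_1))·g_1 − (lcm/LT(g_4))·g_4 = y^4 + 3y^3 - 3y^2 - y + 3.
Reduce S modulo (g_1, g_2, g_3, g_4) in that order:
  leading term y^4: no divisor's leading term divides it; move y^4 to the remainder.
  leading term y^3: no divisor's leading term divides it; move 3y^3 to the remainder.
  leading term y^2: no divisor's leading term divides it; move -3y^2 to the remainder.
  leading term y: no divisor's leading term divides it; move -y to the remainder.
  leading term 1: no divisor's leading term divides it; move 3 to the remainder.
The remainder y^4 + 3y^3 - 3y^2 - y + 3 is nonzero, so it would be added as the next basis element.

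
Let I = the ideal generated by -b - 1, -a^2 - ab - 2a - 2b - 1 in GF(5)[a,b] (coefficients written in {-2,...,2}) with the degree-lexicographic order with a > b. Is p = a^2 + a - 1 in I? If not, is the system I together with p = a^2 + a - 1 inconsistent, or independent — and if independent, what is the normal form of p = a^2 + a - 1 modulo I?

First compute the reduced Gröbner basis of I by Buchberger's algorithm.
f_1 = -b - 1, LT = b.
f_2 = -a^2 - ab - 2a - 2b - 1, LT = a^2.

The S-polynomials (S(f_1,f_2)) all reduce to 0 modulo the current basis, so we have a Gröbner basis.
Inter-reduce: drop elements whose leading term is divisible by another's, tail-reduce, and make monic.
Reduced Gröbner basis: {a^2 + a - 1, b + 1}.
Label its elements g_1 = a^2 + a - 1, g_2 = b + 1.

Reduce p = a^2 + a - 1 modulo G:
  leading term a^2: subtract (1)·g_1 from a^2 + a - 1 → 0
  normal form = 0.
Since the normal form is 0, p ∈ I.

The remainder on division by a Gröbner basis is unique — it is the normal form.

a^2 + a - 1 lies in I (it reduces to 0).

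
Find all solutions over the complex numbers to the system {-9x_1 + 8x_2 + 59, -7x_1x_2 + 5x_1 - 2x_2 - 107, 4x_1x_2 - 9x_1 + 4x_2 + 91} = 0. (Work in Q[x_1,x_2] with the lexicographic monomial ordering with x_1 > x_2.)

Compute a lex Gröbner basis by Buchberger's algorithm.
f_1 = -9x_1 + 8x_2 + 59, LT = x_1.
f_2 = -7x_1x_2 + 5x_1 - 2x_2 - 107, LT = x_1x_2.
f_3 = 4x_1x_2 - 9x_1 + 4x_2 + 91, LT = x_1x_2.

S(f_1,f_2): lcm = x_1x_2. S = 5/7x_1 - 8/9x_2^2 - 431/63x_2 - 107/7.
  leading term x_1: subtract (-5/63)·f_1 from 5/7x_1 - 8/9x_2^2 - 431/63x_2 - 107/7 → -8/9x_2^2 - 391/63x_2 - 668/63
  leading term x_2^2: no divisor's leading term divides it; move -8/9x_2^2 to the remainder.
  leading term x_2: no divisor's leading term divides it; move -391/63x_2 to the remainder.
  leading term 1: no divisor's leading term divides it; move -668/63 to the remainder.
  remainder -8/9x_2^2 - 391/63x_2 - 668/63 ≠ 0; add h_4 = -8/9x_2^2 - 391/63x_2 - 668/63 to the basis.

S(f_1,f_3): lcm = x_1x_2. S = 9/4x_1 - 8/9x_2^2 - 68/9x_2 - 91/4.
  leading term x_1: subtract (-1/4)·f_1 from 9/4x_1 - 8/9x_2^2 - 68/9x_2 - 91/4 → -8/9x_2^2 - 50/9x_2 - 8
  leading term x_2^2: subtract (1)·h_4 from -8/9x_2^2 - 50/9x_2 - 8 → 41/63x_2 + 164/63
  leading term x_2: no divisor's leading term divides it; move 41/63x_2 to the remainder.
  leading term 1: no divisor's leading term divides it; move 164/63 to the remainder.
  remainder 41/63x_2 + 164/63 ≠ 0; add h_5 = 41/63x_2 + 164/63 to the basis.

S(f_2,f_3): lcm = x_1x_2. S = 43/28x_1 - 5/7x_2 - 209/28.
  leading term x_1: subtract (-43/252)·f_1 from 43/28x_1 - 5/7x_2 - 209/28 → 41/63x_2 + 164/63
  leading term x_2: subtract (1)·h_5 from 41/63x_2 + 164/63 → 0
  remainder 0.

S(f_1,h_4): leading monomials are coprime, so the S-polynomial reduces to 0 (Buchberger's first criterion).
S(f_2,h_4): lcm = x_1x_2^2. S = -431/56x_1x_2 - 167/14x_1 + 2/7x_2^2 + 107/7x_2.
  leading term x_1x_2: subtract (431/504x_2)·f_1 from -431/56x_1x_2 - 167/14x_1 + 2/7x_2^2 + 107/7x_2 → -167/14x_1 - 59/9x_2^2 - 17725/504x_2
  leading term x_1: subtract (167/126)·f_1 from -167/14x_1 - 59/9x_2^2 - 17725/504x_2 → -59/9x_2^2 - 23069/504x_2 - 9853/126
  leading term x_2^2: subtract (59/8)·h_4 from -59/9x_2^2 - 23069/504x_2 - 9853/126 → 0
  remainder 0.

S(f_3,h_4): lcm = x_1x_2^2. S = -517/56x_1x_2 - 167/14x_1 + x_2^2 + 91/4x_2.
  leading term x_1x_2: subtract (517/504x_2)·f_1 from -517/56x_1x_2 - 167/14x_1 + x_2^2 + 91/4x_2 → -167/14x_1 - 454/63x_2^2 - 19037/504x_2
  leading term x_1: subtract (167/126)·f_1 from -167/14x_1 - 454/63x_2^2 - 19037/504x_2 → -454/63x_2^2 - 387/8x_2 - 9853/126
  leading term x_2^2: subtract (227/28)·h_4 from -454/63x_2^2 - 387/8x_2 - 9853/126 → 6847/3528x_2 + 6847/882
  leading term x_2: subtract (167/56)·h_5 from 6847/3528x_2 + 6847/882 → 0
  remainder 0.

S(f_1,h_5): leading monomials are coprime, so the S-polynomial reduces to 0 (Buchberger's first criterion).
S(f_2,h_5): lcm = x_1x_2. S = -33/7x_1 + 2/7x_2 + 107/7.
  leading term x_1: subtract (11/21)·f_1 from -33/7x_1 + 2/7x_2 + 107/7 → -82/21x_2 - 328/21
  leading term x_2: subtract (-6)·h_5 from -82/21x_2 - 328/21 → 0
  remainder 0.

S(f_3,h_5): lcm = x_1x_2. S = -25/4x_1 + x_2 + 91/4.
  leading term x_1: subtract (25/36)·f_1 from -25/4x_1 + x_2 + 91/4 → -41/9x_2 - 164/9
  leading term x_2: subtract (-7)·h_5 from -41/9x_2 - 164/9 → 0
  remainder 0.

S(h_4,h_5): lcm = x_2^2. S = 167/56x_2 + 167/14.
  leading term x_2: subtract (1503/328)·h_5 from 167/56x_2 + 167/14 → 0
  remainder 0.

Every S-polynomial of the final basis reduces to 0, so we have a Gröbner basis.
Inter-reduce: drop elements whose leading term is divisible by another's, tail-reduce, and make monic.
Reduced Gröbner basis: {x_1 - 3, x_2 + 4}.

The lex basis is triangular: the last element involves only x_2. Solving x_2 + 4 = 0 gives x_2 ∈ {-4}; substituting each value into the earlier elements determines the remaining variables.
  x_2 = -4: the earlier basis element becomes x_1 - 3 = 0, giving x_1 = 3 — point (3, -4).

{(3, -4)}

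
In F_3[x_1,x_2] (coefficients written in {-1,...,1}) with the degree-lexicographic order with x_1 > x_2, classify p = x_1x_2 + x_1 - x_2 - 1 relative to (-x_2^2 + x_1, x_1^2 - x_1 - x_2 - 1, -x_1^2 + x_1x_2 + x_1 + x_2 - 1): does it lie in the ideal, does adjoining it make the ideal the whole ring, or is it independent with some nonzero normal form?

x_1x_2 + x_1 - x_2 - 1 lies in I (it reduces to 0).

First compute the reduced Gröbner basis of I by Buchberger's algorithm.
f_1 = -x_2^2 + x_1, LT = x_2^2.
f_2 = x_1^2 - x_1 - x_2 - 1, LT = x_1^2.
f_3 = -x_1^2 + x_1x_2 + x_1 + x_2 - 1, LT = x_1^2.

S(f_2,f_3): lcm = x_1^2. S = x_1x_2 + 1.
  leading term x_1x_2: no divisor's leading term divides it; move x_1x_2 to the remainder.
  leading term 1: no divisor's leading term divides it; move 1 to the remainder.
  remainder x_1x_2 + 1 ≠ 0; add h_4 = x_1x_2 + 1 to the basis.

S(f_1,h_4): lcm = x_1x_2^2. S = -x_1^2 - x_2.
  leading term x_1^2: subtract (-1)·f_2 from -x_1^2 - x_2 → -x_1 + x_2 - 1
  leading term x_1: no divisor's leading term divides it; move -x_1 to the remainder.
  leading term x_2: no divisor's leading term divides it; move x_2 to the remainder.
  leading term 1: no divisor's leading term divides it; move -1 to the remainder.
  remainder -x_1 + x_2 - 1 ≠ 0; add h_5 = -x_1 + x_2 - 1 to the basis.

The other S-polynomials (S(f_1,f_2), S(f_1,f_3), S(f_2,h_4), S(f_3,h_4), S(f_1,h_5), S(f_2,h_5), S(f_3,h_5), S(h_4,h_5)) all reduce to 0 modulo the current basis, so we have a Gröbner basis.
Inter-reduce: drop elements whose leading term is divisible by another's, tail-reduce, and make monic.
Reduced Gröbner basis: {x_2^2 - x_2 + 1, x_1 - x_2 + 1}.
Label its elements g_1 = x_2^2 - x_2 + 1, g_2 = x_1 - x_2 + 1.

Reduce p = x_1x_2 + x_1 - x_2 - 1 modulo G:
  leading term x_1x_2: subtract (x_2)·g_2 from x_1x_2 + x_1 - x_2 - 1 → x_2^2 + x_1 + x_2 - 1
  leading term x_2^2: subtract (1)·g_1 from x_2^2 + x_1 + x_2 - 1 → x_1 - x_2 + 1
  leading term x_1: subtract (1)·g_2 from x_1 - x_2 + 1 → 0
  normal form = 0.
Since the normal form is 0, p ∈ I.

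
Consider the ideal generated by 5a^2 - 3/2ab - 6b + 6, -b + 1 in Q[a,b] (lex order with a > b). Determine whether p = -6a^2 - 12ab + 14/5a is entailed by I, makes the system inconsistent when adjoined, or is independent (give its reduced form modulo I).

-6a^2 - 12ab + 14/5a is independent of I; its normal form modulo I is -11a.

First compute the reduced Gröbner basis of I by Buchberger's algorithm.
f_1 = 5a^2 - 3/2ab - 6b + 6, LT = a^2.
f_2 = -b + 1, LT = b.

The S-polynomials (S(f_1,f_2)) all reduce to 0 modulo the current basis, so we have a Gröbner basis.
Inter-reduce: drop elements whose leading term is divisible by another's, tail-reduce, and make monic.
Reduced Gröbner basis: {a^2 - 3/10a, b - 1}.
Label its elements g_1 = a^2 - 3/10a, g_2 = b - 1.

Reduce p = -6a^2 - 12ab + 14/5a modulo G:
  leading term a^2: subtract (-6)·g_1 from -6a^2 - 12ab + 14/5a → -12ab + a
  leading term ab: subtract (-12a)·g_2 from -12ab + a → -11a
  leading term a: no divisor's leading term divides it; move -11a to the remainder.
  normal form = -11a.
The normal form is nonzero, so p ∉ I. Since p minus its normal form lies in I, I + (p) = I + (r) where r = -11a; decide whether this ideal is the whole ring.
Run Buchberger on G together with r (pairs among the g_i already reduce to 0 since G is a Gröbner basis):
g_1 = a^2 - 3/10a, LT = a^2.
g_2 = b - 1, LT = b.
r = -11a, LT = a.

The S-polynomials (S(g_1,g_2), S(g_1,r), S(g_2,r)) all reduce to 0 modulo the current basis, so we have a Gröbner basis.
Inter-reduce: drop elements whose leading term is divisible by another's, tail-reduce, and make monic.
Reduced Gröbner basis: {a, b - 1}.
The reduced Gröbner basis of I + (p) is {a, b - 1} ≠ {1}, a proper ideal, so the enlarged system stays consistent: p is independent of I, with normal form -11a.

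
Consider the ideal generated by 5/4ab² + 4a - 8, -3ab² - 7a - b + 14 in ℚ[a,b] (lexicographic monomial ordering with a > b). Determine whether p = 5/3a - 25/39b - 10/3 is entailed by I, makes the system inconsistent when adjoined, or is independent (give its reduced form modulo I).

First compute the reduced Gröbner basis of I by Buchberger's algorithm.
f_1 = 5/4ab² + 4a - 8, LT = ab².
f_2 = -3ab² - 7a - b + 14, LT = ab².

S(f_1,f_2): lcm = ab². S = 13/15a - ⅓b - 26/15.
  reduce S modulo (f_1, f_2):
  remainder 13/15a - ⅓b - 26/15 ≠ 0; add h_3 = 13/15a - ⅓b - 26/15 to the basis.

S(f_1,h_3): lcm = ab². S = 16/5a + 5/13b³ + 2b² - 32/5.
  reduce S modulo (f_1, f_2, h_3):
  remainder 5/13b³ + 2b² + 16/13b ≠ 0; add h_4 = 5/13b³ + 2b² + 16/13b to the basis.

The other S-polynomials (S(f_2,h_3), S(f_1,h_4), S(f_2,h_4), S(h_3,h_4)) all reduce to 0 modulo the current basis, so we have a Gröbner basis.
Inter-reduce: drop elements whose leading term is divisible by another's, tail-reduce, and make monic.
Reduced Gröbner basis: {a - 5/13b - 2, b³ + 26/5b² + 16/5b}.
Label its elements g_1 = a - 5/13b - 2, g_2 = b³ + 26/5b² + 16/5b.

Reduce p = 5/3a - 25/39b - 10/3 modulo G:
  leading term a: subtract (5/3)·g_1 from 5/3a - 25/39b - 10/3 → 0
  normal form = 0.
Since the normal form is 0, p ∈ I.

5/3a - 25/39b - 10/3 lies in I (it reduces to 0).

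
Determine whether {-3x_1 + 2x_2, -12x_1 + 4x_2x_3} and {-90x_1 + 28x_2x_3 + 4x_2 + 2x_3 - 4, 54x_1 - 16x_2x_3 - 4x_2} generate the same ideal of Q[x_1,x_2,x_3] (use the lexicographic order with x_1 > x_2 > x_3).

No, the ideals differ.

Two ideals are equal iff their reduced Gröbner bases coincide (the reduced basis is unique for a fixed ordering).
Buchberger on the first generating set:
f_1 = -3x_1 + 2x_2, LT = x_1.
f_2 = -12x_1 + 4x_2x_3, LT = x_1.

S(f_1,f_2): lcm = x_1. S = 1/3x_2x_3 - 2/3x_2.
  reduce S modulo (f_1, f_2):
  remainder 1/3x_2x_3 - 2/3x_2 ≠ 0; add g_3 = 1/3x_2x_3 - 2/3x_2 to the basis.

The other S-polynomials (S(f_1,g_3), S(f_2,g_3)) all reduce to 0 modulo the current basis, so we have a Gröbner basis.
Inter-reduce: drop elements whose leading term is divisible by another's, tail-reduce, and make monic.
Reduced Gröbner basis: {x_1 - 2/3x_2, x_2x_3 - 2x_2}.

Buchberger on the second generating set:
h_1 = -90x_1 + 28x_2x_3 + 4x_2 + 2x_3 - 4, LT = x_1.
h_2 = 54x_1 - 16x_2x_3 - 4x_2, LT = x_1.

S(h_1,h_2): lcm = x_1. S = -2/135x_2x_3 + 4/135x_2 - 1/45x_3 + 2/45.
  reduce S modulo (h_1, h_2):
  remainder -2/135x_2x_3 + 4/135x_2 - 1/45x_3 + 2/45 ≠ 0; add k_3 = -2/135x_2x_3 + 4/135x_2 - 1/45x_3 + 2/45 to the basis.

The other S-polynomials (S(h_1,k_3), S(h_2,k_3)) all reduce to 0 modulo the current basis, so we have a Gröbner basis.
Inter-reduce: drop elements whose leading term is divisible by another's, tail-reduce, and make monic.
Reduced Gröbner basis: {x_1 - 2/3x_2 + 4/9x_3 - 8/9, x_2x_3 - 2x_2 + 3/2x_3 - 3}.

These differ, so the ideals are not equal.
The same test decides containment: I ⊆ J iff every generator of I reduces to 0 modulo a Gröbner basis of J.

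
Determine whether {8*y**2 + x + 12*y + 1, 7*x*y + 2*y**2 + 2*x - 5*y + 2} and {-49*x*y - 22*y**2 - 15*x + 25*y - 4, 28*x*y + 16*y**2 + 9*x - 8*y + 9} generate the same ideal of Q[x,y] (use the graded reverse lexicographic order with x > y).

No, the ideals differ.

Two ideals are equal iff their reduced Gröbner bases coincide (the reduced basis is unique for a fixed ordering).
Buchberger on the first generating set:
f_1 = 8*y**2 + x + 12*y + 1, LT = y**2.
f_2 = 7*x*y + 2*y**2 + 2*x - 5*y + 2, LT = x*y.

S(f_1,f_2): lcm = x*y**2. S = -2/7*y**3 + 1/8*x**2 + 17/14*x*y + 5/7*y**2 + 1/8*x - 2/7*y.
  leading term y**3: subtract (-1/28*y)·f_1 from -2/7*y**3 + 1/8*x**2 + 17/14*x*y + 5/7*y**2 + 1/8*x - 2/7*y → 1/8*x**2 + 5/4*x*y + 8/7*y**2 + 1/8*x - 1/4*y
  leading term x**2: no divisor's leading term divides it; move 1/8*x**2 to the remainder.
  leading term x*y: subtract (5/28)·f_2 from 5/4*x*y + 8/7*y**2 + 1/8*x - 1/4*y → 11/14*y**2 - 13/56*x + 9/14*y - 5/14
  leading term y**2: subtract (11/112)·f_1 from 11/14*y**2 - 13/56*x + 9/14*y - 5/14 → -37/112*x - 15/28*y - 51/112
  leading term x: no divisor's leading term divides it; move -37/112*x to the remainder.
  leading term y: no divisor's leading term divides it; move -15/28*y to the remainder.
  leading term 1: no divisor's leading term divides it; move -51/112 to the remainder.
  remainder 1/8*x**2 - 37/112*x - 15/28*y - 51/112 ≠ 0; add g_3 = 1/8*x**2 - 37/112*x - 15/28*y - 51/112 to the basis.

The other S-polynomials (S(f_1,g_3), S(f_2,g_3)) all reduce to 0 modulo the current basis, so we have a Gröbner basis.
Inter-reduce: drop elements whose leading term is divisible by another's, tail-reduce, and make monic.
Reduced Gröbner basis: {x**2 - 37/14*x - 30/7*y - 51/14, x*y + 1/4*x - 8/7*y + 1/4, y**2 + 1/8*x + 3/2*y + 1/8}.

Buchberger on the second generating set:
h_1 = -49*x*y - 22*y**2 - 15*x + 25*y - 4, LT = x*y.
h_2 = 28*x*y + 16*y**2 + 9*x - 8*y + 9, LT = x*y.

S(h_1,h_2): lcm = x*y. S = -6/49*y**2 - 3/196*x - 11/49*y - 47/196.
  leading term y**2: no divisor's leading term divides it; move -6/49*y**2 to the remainder.
  leading term x: no divisor's leading term divides it; move -3/196*x to the remainder.
  leading term y: no divisor's leading term divides it; move -11/49*y to the remainder.
  leading term 1: no divisor's leading term divides it; move -47/196 to the remainder.
  remainder -6/49*y**2 - 3/196*x - 11/49*y - 47/196 ≠ 0; add k_3 = -6/49*y**2 - 3/196*x - 11/49*y - 47/196 to the basis.

S(h_1,k_3): lcm = x*y**2. S = 22/49*y**3 - 1/8*x**2 - 449/294*x*y - 25/49*y**2 - 47/24*x + 4/49*y.
  leading term y**3: subtract (-11/3*y)·k_3 from 22/49*y**3 - 1/8*x**2 - 449/294*x*y - 25/49*y**2 - 47/24*x + 4/49*y → -1/8*x**2 - 19/12*x*y - 4/3*y**2 - 47/24*x - 67/84*y
  leading term x**2: no divisor's leading term divides it; move -1/8*x**2 to the remainder.
  leading term x*y: subtract (19/588)·h_1 from -19/12*x*y - 4/3*y**2 - 47/24*x - 67/84*y → -61/98*y**2 - 1733/1176*x - 236/147*y + 19/147
  leading term y**2: subtract (61/12)·k_3 from -61/98*y**2 - 1733/1176*x - 236/147*y + 19/147 → -67/48*x - 13/28*y + 151/112
  leading term x: no divisor's leading term divides it; move -67/48*x to the remainder.
  leading term y: no divisor's leading term divides it; move -13/28*y to the remainder.
  leading term 1: no divisor's leading term divides it; move 151/112 to the remainder.
  remainder -1/8*x**2 - 67/48*x - 13/28*y + 151/112 ≠ 0; add k_4 = -1/8*x**2 - 67/48*x - 13/28*y + 151/112 to the basis.

The other S-polynomials (S(h_2,k_3), S(h_1,k_4), S(h_2,k_4), S(k_3,k_4)) all reduce to 0 modulo the current basis, so we have a Gröbner basis.
Inter-reduce: drop elements whose leading term is divisible by another's, tail-reduce, and make monic.
Reduced Gröbner basis: {x**2 + 67/6*x + 26/7*y - 151/14, x*y + 1/4*x - 4/3*y - 67/84, y**2 + 1/8*x + 11/6*y + 47/24}.

The bases are distinct; the ideals are different.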